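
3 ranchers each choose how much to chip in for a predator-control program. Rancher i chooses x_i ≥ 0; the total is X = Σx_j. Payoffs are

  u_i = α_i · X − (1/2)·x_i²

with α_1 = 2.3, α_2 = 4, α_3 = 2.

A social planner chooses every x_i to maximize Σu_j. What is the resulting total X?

Planner FOC: ∂(Σu_j)/∂x_i = (Σα_j) − x_i = 0, so x_i^SO = Σα_j = 8.3 for every i; X^SO = 24.9.

24.9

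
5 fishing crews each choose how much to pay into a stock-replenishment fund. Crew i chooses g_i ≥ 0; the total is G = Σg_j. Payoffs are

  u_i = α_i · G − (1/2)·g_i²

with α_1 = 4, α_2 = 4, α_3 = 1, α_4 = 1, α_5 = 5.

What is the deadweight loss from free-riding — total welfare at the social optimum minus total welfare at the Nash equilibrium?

Crew i's FOC: ∂u_i/∂g_i = α_i − g_i = 0, so g_i* = α_i.
NE contributions = (4, 4, 1, 1, 5); G = 15.
W^NE = (Σα)·G − ½Σα_i² = 15² − ½·59 = 195.5.
Planner sets g_i = Σα_j = 15 for every i, so G^SO = 5·15 = 75.
W^SO = (Σα)·G^SO − ½·5·(Σα)² = (5/2)·15² = 562.5.
Deadweight loss = W^SO − W^NE = 367.

367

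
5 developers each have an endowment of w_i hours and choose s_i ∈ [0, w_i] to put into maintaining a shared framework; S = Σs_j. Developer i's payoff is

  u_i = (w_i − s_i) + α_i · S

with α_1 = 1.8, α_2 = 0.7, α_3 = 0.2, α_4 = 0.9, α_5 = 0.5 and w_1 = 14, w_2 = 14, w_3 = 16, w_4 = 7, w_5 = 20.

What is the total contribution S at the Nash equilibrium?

∂u_i/∂s_i = α_i − 1, so developer i contributes w_i if α_i > 1, else 0.
α_i > 1 for i ∈ {1}; NE contributions (14, 0, 0, 0, 0), S = 14.

14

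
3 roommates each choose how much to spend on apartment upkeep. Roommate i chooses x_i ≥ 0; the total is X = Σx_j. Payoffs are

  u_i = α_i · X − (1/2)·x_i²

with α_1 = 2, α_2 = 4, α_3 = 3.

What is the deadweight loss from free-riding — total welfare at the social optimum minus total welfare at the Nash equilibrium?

Roommate i's FOC: ∂u_i/∂x_i = α_i − x_i = 0, so x_i* = α_i.
NE contributions = (2, 4, 3); X = 9.
W^NE = (Σα)·X − ½Σα_i² = 9² − ½·29 = 66.5.
Planner sets x_i = Σα_j = 9 for every i, so X^SO = 3·9 = 27.
W^SO = (Σα)·X^SO − ½·3·(Σα)² = (3/2)·9² = 121.5.
Deadweight loss = W^SO − W^NE = 55.

55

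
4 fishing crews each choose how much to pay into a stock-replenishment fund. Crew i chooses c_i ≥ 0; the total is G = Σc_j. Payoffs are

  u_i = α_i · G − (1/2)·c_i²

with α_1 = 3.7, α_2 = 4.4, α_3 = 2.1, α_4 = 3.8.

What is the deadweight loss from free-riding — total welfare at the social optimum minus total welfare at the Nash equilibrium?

Crew i's FOC: ∂u_i/∂c_i = α_i − c_i = 0, so c_i* = α_i.
NE contributions = (3.7, 4.4, 2.1, 3.8); G = 14.
W^NE = (Σα)·G − ½Σα_i² = 14² − ½·51.9 = 170.05.
Planner sets c_i = Σα_j = 14 for every i, so G^SO = 4·14 = 56.
W^SO = (Σα)·G^SO − ½·4·(Σα)² = (4/2)·14² = 392.
Deadweight loss = W^SO − W^NE = 221.95.

221.95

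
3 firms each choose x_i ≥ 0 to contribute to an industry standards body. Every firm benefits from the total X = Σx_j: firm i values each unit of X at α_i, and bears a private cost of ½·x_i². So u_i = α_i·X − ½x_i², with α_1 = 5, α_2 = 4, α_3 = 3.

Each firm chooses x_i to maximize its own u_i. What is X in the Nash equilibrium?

12

Firm i's FOC: ∂u_i/∂x_i = α_i − x_i = 0, so x_i* = α_i.
NE contributions = (5, 4, 3); X = 12.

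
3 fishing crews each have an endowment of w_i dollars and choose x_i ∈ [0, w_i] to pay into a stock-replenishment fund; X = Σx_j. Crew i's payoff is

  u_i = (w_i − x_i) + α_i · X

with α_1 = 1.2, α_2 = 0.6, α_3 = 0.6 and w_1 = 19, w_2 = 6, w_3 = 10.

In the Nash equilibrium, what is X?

19

∂u_i/∂x_i = α_i − 1, so crew i contributes w_i if α_i > 1, else 0.
α_i > 1 for i ∈ {1}; NE contributions (19, 0, 0), X = 19.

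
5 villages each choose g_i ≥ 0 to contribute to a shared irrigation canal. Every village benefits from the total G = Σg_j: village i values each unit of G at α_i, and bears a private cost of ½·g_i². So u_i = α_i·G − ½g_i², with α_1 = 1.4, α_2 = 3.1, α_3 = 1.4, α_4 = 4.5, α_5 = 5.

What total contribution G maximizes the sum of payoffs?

Planner FOC: ∂(Σu_j)/∂g_i = (Σα_j) − g_i = 0, so g_i^SO = Σα_j = 15.4 for every i; G^SO = 77.

77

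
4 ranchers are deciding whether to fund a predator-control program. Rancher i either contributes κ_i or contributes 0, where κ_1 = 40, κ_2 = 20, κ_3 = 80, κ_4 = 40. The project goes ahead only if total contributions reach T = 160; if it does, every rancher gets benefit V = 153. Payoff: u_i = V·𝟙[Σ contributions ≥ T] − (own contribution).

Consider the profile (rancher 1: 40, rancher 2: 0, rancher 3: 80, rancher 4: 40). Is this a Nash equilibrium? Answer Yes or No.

Yes

Total = 160 ≥ 160: provided.
Rancher 1 (pledges 40, payoff 113): dropping to 0 → total 120, payoff 0. No gain.
Rancher 2 (pledges 0, payoff 153): pledging 20 → total 180, payoff 133. No gain.
Rancher 3 (pledges 80, payoff 73): dropping to 0 → total 80, payoff 0. No gain.
Rancher 4 (pledges 40, payoff 113): dropping to 0 → total 120, payoff 0. No gain.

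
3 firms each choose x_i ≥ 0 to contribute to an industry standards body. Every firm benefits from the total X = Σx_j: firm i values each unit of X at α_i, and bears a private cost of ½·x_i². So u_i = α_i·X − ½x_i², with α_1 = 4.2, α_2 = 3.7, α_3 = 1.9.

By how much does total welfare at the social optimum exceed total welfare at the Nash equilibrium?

65.49

Firm i's FOC: ∂u_i/∂x_i = α_i − x_i = 0, so x_i* = α_i.
NE contributions = (4.2, 3.7, 1.9); X = 9.8.
W^NE = (Σα)·X − ½Σα_i² = 9.8² − ½·34.94 = 78.57.
Planner sets x_i = Σα_j = 9.8 for every i, so X^SO = 3·9.8 = 29.4.
W^SO = (Σα)·X^SO − ½·3·(Σα)² = (3/2)·9.8² = 144.06.
Deadweight loss = W^SO − W^NE = 65.49.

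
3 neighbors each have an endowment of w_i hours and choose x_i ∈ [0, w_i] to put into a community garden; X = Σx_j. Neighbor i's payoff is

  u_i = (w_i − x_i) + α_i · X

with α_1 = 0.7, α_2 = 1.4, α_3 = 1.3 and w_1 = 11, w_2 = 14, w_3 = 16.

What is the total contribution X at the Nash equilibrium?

30

∂u_i/∂x_i = α_i − 1, so neighbor i contributes w_i if α_i > 1, else 0.
α_i > 1 for i ∈ {2, 3}; NE contributions (0, 14, 16), X = 30.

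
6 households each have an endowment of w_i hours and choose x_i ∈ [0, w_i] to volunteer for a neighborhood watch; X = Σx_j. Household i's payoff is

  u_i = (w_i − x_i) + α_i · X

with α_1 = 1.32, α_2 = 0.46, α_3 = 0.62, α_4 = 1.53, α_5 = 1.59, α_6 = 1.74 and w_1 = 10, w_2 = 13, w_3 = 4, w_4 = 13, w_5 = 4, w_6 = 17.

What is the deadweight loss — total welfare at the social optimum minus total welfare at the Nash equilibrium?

106.42

∂u_i/∂x_i = α_i − 1, so household i contributes w_i if α_i > 1, else 0.
α_i > 1 for i ∈ {1, 4, 5, 6}; NE contributions (10, 0, 0, 13, 4, 17), X = 44.
W^NE = Σw_i − X^NE + (Σα_i)·X^NE = 61 + 6.26·44 = 336.44.
Planner: ∂(Σu_j)/∂x_i = Σα_j − 1 = 6.26 > 0, so everyone contributes w_i; X^SO = 61, W^SO = 61 + 6.26·61 = 442.86.
Deadweight loss = 106.42.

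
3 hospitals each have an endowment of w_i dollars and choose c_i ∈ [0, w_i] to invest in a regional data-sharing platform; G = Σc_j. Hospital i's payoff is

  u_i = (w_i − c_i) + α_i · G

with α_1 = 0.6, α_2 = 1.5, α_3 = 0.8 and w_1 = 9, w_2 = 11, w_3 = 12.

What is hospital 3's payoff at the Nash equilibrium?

20.8

∂u_i/∂c_i = α_i − 1, so hospital i contributes w_i if α_i > 1, else 0.
α_i > 1 for i ∈ {2}; NE contributions (0, 11, 0), G = 11.
u_3 = (12 − 0) + 0.8·11 = 20.8.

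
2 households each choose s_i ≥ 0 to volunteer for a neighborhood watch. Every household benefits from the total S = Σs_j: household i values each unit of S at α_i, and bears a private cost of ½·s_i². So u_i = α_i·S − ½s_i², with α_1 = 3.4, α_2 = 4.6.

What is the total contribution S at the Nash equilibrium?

Household i's FOC: ∂u_i/∂s_i = α_i − s_i = 0, so s_i* = α_i.
NE contributions = (3.4, 4.6); S = 8.

8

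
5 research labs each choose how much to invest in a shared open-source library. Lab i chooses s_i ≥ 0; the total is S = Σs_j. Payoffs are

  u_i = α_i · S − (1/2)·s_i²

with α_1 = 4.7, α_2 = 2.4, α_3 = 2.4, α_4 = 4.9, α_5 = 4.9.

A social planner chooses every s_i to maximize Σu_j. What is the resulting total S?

96.5

Planner FOC: ∂(Σu_j)/∂s_i = (Σα_j) − s_i = 0, so s_i^SO = Σα_j = 19.3 for every i; S^SO = 96.5.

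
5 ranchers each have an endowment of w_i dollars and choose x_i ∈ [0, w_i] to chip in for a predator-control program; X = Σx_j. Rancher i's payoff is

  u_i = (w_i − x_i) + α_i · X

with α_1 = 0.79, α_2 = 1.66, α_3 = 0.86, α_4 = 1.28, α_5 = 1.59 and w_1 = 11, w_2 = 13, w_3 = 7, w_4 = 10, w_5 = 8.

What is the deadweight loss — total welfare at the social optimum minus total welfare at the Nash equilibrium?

∂u_i/∂x_i = α_i − 1, so rancher i contributes w_i if α_i > 1, else 0.
α_i > 1 for i ∈ {2, 4, 5}; NE contributions (0, 13, 0, 10, 8), X = 31.
W^NE = Σw_i − X^NE + (Σα_i)·X^NE = 49 + 5.18·31 = 209.58.
Planner: ∂(Σu_j)/∂x_i = Σα_j − 1 = 5.18 > 0, so everyone contributes w_i; X^SO = 49, W^SO = 49 + 5.18·49 = 302.82.
Deadweight loss = 93.24.

93.24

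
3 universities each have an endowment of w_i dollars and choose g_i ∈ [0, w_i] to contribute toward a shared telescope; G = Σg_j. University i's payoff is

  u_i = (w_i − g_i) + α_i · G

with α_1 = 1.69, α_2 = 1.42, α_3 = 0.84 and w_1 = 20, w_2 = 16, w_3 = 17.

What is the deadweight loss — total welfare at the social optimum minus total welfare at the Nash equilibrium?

∂u_i/∂g_i = α_i − 1, so university i contributes w_i if α_i > 1, else 0.
α_i > 1 for i ∈ {1, 2}; NE contributions (20, 16, 0), G = 36.
W^NE = Σw_i − G^NE + (Σα_i)·G^NE = 53 + 2.95·36 = 159.2.
Planner: ∂(Σu_j)/∂g_i = Σα_j − 1 = 2.95 > 0, so everyone contributes w_i; G^SO = 53, W^SO = 53 + 2.95·53 = 209.35.
Deadweight loss = 50.15.

50.15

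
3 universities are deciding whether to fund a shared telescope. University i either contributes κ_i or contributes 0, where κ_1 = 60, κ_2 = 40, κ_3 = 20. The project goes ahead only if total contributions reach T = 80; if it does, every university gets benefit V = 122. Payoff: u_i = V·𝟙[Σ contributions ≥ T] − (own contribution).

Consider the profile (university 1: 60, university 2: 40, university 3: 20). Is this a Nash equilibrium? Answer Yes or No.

No

Total = 120 ≥ 80: provided.
University 1 (pledges 60, payoff 62): dropping to 0 → total 60, payoff 0. No gain.
University 2 (pledges 40, payoff 82): dropping to 0 → total 80, payoff 122. Profitable deviation.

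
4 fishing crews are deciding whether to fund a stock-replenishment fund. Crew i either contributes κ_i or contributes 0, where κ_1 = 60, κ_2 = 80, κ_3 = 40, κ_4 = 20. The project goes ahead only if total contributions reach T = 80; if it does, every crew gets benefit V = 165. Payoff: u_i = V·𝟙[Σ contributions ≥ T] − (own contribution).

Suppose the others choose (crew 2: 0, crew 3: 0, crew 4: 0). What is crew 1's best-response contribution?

Others' total = 0. Even contributing 60 gives 60 < 80: no benefit either way.
Best response: 0.

0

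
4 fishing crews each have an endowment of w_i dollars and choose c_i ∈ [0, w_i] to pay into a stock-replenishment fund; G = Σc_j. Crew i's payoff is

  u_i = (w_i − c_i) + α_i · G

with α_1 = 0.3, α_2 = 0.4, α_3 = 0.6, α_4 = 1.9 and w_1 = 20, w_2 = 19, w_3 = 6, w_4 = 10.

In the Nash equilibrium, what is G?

10

∂u_i/∂c_i = α_i − 1, so crew i contributes w_i if α_i > 1, else 0.
α_i > 1 for i ∈ {4}; NE contributions (0, 0, 0, 10), G = 10.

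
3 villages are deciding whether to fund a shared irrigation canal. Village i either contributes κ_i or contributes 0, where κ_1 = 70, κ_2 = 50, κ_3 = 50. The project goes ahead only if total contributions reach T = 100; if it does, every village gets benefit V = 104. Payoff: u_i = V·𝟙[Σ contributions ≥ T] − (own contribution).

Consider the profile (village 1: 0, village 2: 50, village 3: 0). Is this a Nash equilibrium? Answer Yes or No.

No

Total = 50 < 100: not provided.
Village 1 (pledges 0, payoff 0): pledging 70 → total 120, payoff 34. Profitable deviation.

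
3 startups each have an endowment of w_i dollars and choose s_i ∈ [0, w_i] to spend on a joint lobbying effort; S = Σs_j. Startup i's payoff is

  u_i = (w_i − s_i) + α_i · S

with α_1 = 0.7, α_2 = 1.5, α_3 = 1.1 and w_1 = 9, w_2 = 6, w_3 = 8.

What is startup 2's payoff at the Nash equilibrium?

∂u_i/∂s_i = α_i − 1, so startup i contributes w_i if α_i > 1, else 0.
α_i > 1 for i ∈ {2, 3}; NE contributions (0, 6, 8), S = 14.
u_2 = (6 − 6) + 1.5·14 = 21.

21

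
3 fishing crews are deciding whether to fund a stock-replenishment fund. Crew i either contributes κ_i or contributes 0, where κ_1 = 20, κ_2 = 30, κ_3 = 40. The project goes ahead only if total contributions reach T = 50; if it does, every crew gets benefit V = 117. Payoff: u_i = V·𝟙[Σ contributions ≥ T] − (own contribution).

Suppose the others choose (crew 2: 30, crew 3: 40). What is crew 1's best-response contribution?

0

Others' total = 70 ≥ 50; contributing adds cost 20 for no extra benefit.
Best response: 0.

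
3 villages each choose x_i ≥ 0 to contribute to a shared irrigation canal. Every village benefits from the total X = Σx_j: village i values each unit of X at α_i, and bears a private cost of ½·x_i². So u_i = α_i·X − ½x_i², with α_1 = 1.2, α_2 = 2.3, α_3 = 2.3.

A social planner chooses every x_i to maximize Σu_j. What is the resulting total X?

17.4

Planner FOC: ∂(Σu_j)/∂x_i = (Σα_j) − x_i = 0, so x_i^SO = Σα_j = 5.8 for every i; X^SO = 17.4.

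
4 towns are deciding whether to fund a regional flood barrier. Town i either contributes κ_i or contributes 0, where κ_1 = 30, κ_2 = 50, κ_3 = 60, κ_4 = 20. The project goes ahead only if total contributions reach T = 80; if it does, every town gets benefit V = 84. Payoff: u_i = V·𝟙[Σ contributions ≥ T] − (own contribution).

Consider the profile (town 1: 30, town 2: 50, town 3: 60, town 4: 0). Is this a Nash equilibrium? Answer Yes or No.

No

Total = 140 ≥ 80: provided.
Town 1 (pledges 30, payoff 54): dropping to 0 → total 110, payoff 84. Profitable deviation.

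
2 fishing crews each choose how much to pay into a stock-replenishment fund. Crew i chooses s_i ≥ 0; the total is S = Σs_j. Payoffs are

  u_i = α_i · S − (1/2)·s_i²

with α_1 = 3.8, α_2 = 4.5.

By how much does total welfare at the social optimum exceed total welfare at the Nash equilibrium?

17.345

Crew i's FOC: ∂u_i/∂s_i = α_i − s_i = 0, so s_i* = α_i.
NE contributions = (3.8, 4.5); S = 8.3.
W^NE = (Σα)·S − ½Σα_i² = 8.3² − ½·34.69 = 51.545.
Planner sets s_i = Σα_j = 8.3 for every i, so S^SO = 2·8.3 = 16.6.
W^SO = (Σα)·S^SO − ½·2·(Σα)² = (2/2)·8.3² = 68.89.
Deadweight loss = W^SO − W^NE = 17.345.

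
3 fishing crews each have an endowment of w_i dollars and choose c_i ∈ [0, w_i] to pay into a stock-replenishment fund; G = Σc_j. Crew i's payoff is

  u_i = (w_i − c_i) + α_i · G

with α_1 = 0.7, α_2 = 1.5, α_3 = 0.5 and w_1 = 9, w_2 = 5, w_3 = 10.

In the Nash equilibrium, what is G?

∂u_i/∂c_i = α_i − 1, so crew i contributes w_i if α_i > 1, else 0.
α_i > 1 for i ∈ {2}; NE contributions (0, 5, 0), G = 5.

5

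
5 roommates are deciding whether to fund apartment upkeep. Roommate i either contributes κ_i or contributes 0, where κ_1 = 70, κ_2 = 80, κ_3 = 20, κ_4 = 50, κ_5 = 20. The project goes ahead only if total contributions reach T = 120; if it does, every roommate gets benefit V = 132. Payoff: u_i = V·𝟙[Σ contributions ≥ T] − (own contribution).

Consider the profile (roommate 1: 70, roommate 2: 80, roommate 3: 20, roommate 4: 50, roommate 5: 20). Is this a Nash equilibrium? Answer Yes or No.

No

Total = 240 ≥ 120: provided.
Roommate 1 (pledges 70, payoff 62): dropping to 0 → total 170, payoff 132. Profitable deviation.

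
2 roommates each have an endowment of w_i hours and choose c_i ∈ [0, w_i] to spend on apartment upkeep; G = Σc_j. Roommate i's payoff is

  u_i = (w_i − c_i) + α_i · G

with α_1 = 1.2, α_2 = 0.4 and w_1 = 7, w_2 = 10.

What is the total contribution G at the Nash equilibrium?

∂u_i/∂c_i = α_i − 1, so roommate i contributes w_i if α_i > 1, else 0.
α_i > 1 for i ∈ {1}; NE contributions (7, 0), G = 7.

7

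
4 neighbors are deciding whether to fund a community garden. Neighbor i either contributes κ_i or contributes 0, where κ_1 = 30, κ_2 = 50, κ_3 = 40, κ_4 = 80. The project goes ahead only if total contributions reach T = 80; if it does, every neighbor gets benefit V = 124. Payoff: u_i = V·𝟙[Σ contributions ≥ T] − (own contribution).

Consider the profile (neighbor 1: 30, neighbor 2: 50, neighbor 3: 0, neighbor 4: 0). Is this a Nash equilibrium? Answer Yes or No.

Yes

Total = 80 ≥ 80: provided.
Neighbor 1 (pledges 30, payoff 94): dropping to 0 → total 50, payoff 0. No gain.
Neighbor 2 (pledges 50, payoff 74): dropping to 0 → total 30, payoff 0. No gain.
Neighbor 3 (pledges 0, payoff 124): pledging 40 → total 120, payoff 84. No gain.
Neighbor 4 (pledges 0, payoff 124): pledging 80 → total 160, payoff 44. No gain.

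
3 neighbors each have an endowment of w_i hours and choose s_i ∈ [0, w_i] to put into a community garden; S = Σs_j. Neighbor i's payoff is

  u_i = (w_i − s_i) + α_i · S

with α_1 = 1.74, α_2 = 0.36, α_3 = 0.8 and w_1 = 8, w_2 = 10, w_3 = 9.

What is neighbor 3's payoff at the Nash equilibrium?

∂u_i/∂s_i = α_i − 1, so neighbor i contributes w_i if α_i > 1, else 0.
α_i > 1 for i ∈ {1}; NE contributions (8, 0, 0), S = 8.
u_3 = (9 − 0) + 0.8·8 = 15.4.

15.4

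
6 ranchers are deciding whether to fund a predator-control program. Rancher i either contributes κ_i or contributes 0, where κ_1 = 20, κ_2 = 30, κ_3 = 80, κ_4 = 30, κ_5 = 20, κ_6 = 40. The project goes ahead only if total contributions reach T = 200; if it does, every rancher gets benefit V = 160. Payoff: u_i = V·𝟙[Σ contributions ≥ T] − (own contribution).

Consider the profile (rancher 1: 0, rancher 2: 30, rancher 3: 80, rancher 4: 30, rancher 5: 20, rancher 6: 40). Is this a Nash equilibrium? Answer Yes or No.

Total = 200 ≥ 200: provided.
Rancher 1 (pledges 0, payoff 160): pledging 20 → total 220, payoff 140. No gain.
Rancher 2 (pledges 30, payoff 130): dropping to 0 → total 170, payoff 0. No gain.
Rancher 3 (pledges 80, payoff 80): dropping to 0 → total 120, payoff 0. No gain.
Rancher 4 (pledges 30, payoff 130): dropping to 0 → total 170, payoff 0. No gain.
Rancher 5 (pledges 20, payoff 140): dropping to 0 → total 180, payoff 0. No gain.
Rancher 6 (pledges 40, payoff 120): dropping to 0 → total 160, payoff 0. No gain.

Yes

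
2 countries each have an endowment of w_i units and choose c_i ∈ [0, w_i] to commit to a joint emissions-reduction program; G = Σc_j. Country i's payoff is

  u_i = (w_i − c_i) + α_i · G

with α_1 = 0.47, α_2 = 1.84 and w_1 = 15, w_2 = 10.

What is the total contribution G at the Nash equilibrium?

∂u_i/∂c_i = α_i − 1, so country i contributes w_i if α_i > 1, else 0.
α_i > 1 for i ∈ {2}; NE contributions (0, 10), G = 10.

10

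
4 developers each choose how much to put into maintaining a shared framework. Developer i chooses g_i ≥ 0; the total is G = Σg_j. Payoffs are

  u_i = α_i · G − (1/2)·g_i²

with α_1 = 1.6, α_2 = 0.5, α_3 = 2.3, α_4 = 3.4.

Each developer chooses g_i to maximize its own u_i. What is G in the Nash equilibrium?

7.8

Developer i's FOC: ∂u_i/∂g_i = α_i − g_i = 0, so g_i* = α_i.
NE contributions = (1.6, 0.5, 2.3, 3.4); G = 7.8.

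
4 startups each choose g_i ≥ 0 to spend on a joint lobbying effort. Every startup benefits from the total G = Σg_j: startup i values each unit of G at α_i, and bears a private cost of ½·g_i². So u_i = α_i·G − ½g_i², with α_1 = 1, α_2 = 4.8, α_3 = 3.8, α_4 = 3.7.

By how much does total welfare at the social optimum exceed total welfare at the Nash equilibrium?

202.975

Startup i's FOC: ∂u_i/∂g_i = α_i − g_i = 0, so g_i* = α_i.
NE contributions = (1, 4.8, 3.8, 3.7); G = 13.3.
W^NE = (Σα)·G − ½Σα_i² = 13.3² − ½·52.17 = 150.805.
Planner sets g_i = Σα_j = 13.3 for every i, so G^SO = 4·13.3 = 53.2.
W^SO = (Σα)·G^SO − ½·4·(Σα)² = (4/2)·13.3² = 353.78.
Deadweight loss = W^SO − W^NE = 202.975.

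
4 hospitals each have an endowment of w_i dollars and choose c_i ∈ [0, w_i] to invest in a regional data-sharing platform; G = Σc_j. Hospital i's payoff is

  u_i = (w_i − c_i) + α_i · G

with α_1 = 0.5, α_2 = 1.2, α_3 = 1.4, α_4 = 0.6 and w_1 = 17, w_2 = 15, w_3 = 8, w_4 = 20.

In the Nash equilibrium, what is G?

∂u_i/∂c_i = α_i − 1, so hospital i contributes w_i if α_i > 1, else 0.
α_i > 1 for i ∈ {2, 3}; NE contributions (0, 15, 8, 0), G = 23.

23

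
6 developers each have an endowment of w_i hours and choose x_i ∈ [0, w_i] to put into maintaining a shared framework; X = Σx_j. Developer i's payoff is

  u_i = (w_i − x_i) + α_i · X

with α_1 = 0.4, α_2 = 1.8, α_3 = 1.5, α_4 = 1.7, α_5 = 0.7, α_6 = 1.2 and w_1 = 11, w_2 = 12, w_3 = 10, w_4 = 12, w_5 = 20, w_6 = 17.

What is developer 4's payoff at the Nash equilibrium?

∂u_i/∂x_i = α_i − 1, so developer i contributes w_i if α_i > 1, else 0.
α_i > 1 for i ∈ {2, 3, 4, 6}; NE contributions (0, 12, 10, 12, 0, 17), X = 51.
u_4 = (12 − 12) + 1.7·51 = 86.7.

86.7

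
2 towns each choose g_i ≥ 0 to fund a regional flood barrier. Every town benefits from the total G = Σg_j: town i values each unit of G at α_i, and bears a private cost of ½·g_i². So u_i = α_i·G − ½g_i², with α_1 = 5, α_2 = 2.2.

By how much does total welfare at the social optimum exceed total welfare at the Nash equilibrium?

Town i's FOC: ∂u_i/∂g_i = α_i − g_i = 0, so g_i* = α_i.
NE contributions = (5, 2.2); G = 7.2.
W^NE = (Σα)·G − ½Σα_i² = 7.2² − ½·29.84 = 36.92.
Planner sets g_i = Σα_j = 7.2 for every i, so G^SO = 2·7.2 = 14.4.
W^SO = (Σα)·G^SO − ½·2·(Σα)² = (2/2)·7.2² = 51.84.
Deadweight loss = W^SO − W^NE = 14.92.

14.92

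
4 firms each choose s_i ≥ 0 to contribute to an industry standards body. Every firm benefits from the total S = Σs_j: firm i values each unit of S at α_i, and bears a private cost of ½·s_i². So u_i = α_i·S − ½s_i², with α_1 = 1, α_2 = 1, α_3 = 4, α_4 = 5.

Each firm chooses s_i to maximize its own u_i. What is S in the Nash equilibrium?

11

Firm i's FOC: ∂u_i/∂s_i = α_i − s_i = 0, so s_i* = α_i.
NE contributions = (1, 1, 4, 5); S = 11.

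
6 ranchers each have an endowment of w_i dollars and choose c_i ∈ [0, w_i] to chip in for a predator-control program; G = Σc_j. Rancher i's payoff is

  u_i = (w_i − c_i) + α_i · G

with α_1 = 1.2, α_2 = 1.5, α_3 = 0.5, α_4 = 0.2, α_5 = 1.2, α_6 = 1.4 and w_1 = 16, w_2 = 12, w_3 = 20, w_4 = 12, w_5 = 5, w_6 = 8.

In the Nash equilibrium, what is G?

∂u_i/∂c_i = α_i − 1, so rancher i contributes w_i if α_i > 1, else 0.
α_i > 1 for i ∈ {1, 2, 5, 6}; NE contributions (16, 12, 0, 0, 5, 8), G = 41.

41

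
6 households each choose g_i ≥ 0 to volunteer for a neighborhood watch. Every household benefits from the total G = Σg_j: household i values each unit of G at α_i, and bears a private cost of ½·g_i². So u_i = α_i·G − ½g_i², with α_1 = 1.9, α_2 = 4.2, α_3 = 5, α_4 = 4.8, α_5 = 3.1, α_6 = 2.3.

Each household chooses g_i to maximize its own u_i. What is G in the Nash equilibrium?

21.3

Household i's FOC: ∂u_i/∂g_i = α_i − g_i = 0, so g_i* = α_i.
NE contributions = (1.9, 4.2, 5, 4.8, 3.1, 2.3); G = 21.3.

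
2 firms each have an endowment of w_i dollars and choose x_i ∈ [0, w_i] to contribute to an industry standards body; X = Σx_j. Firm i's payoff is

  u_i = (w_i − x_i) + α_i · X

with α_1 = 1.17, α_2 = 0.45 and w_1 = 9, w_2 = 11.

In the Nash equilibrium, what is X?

∂u_i/∂x_i = α_i − 1, so firm i contributes w_i if α_i > 1, else 0.
α_i > 1 for i ∈ {1}; NE contributions (9, 0), X = 9.

9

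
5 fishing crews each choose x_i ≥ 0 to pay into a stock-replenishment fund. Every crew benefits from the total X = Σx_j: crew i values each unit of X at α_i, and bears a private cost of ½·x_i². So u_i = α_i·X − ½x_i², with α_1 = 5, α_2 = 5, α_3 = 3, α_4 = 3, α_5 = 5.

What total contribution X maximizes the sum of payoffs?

Planner FOC: ∂(Σu_j)/∂x_i = (Σα_j) − x_i = 0, so x_i^SO = Σα_j = 21 for every i; X^SO = 105.

105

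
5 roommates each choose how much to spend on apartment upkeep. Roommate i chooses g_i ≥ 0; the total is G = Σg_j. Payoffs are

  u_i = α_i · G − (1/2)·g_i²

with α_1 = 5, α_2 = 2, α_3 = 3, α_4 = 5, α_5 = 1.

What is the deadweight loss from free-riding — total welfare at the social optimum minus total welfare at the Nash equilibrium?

416

Roommate i's FOC: ∂u_i/∂g_i = α_i − g_i = 0, so g_i* = α_i.
NE contributions = (5, 2, 3, 5, 1); G = 16.
W^NE = (Σα)·G − ½Σα_i² = 16² − ½·64 = 224.
Planner sets g_i = Σα_j = 16 for every i, so G^SO = 5·16 = 80.
W^SO = (Σα)·G^SO − ½·5·(Σα)² = (5/2)·16² = 640.
Deadweight loss = W^SO − W^NE = 416.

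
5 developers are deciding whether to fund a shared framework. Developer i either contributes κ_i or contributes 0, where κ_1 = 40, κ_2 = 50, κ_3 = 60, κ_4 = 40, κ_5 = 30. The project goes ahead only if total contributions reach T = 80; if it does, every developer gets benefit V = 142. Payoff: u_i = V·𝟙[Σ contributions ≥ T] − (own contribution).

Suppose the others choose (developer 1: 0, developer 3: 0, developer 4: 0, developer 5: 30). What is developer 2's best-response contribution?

50

Others' total = 30. Contributing 50 brings total to 80 ≥ 80: gain V − κ_2 = 92.
Best response: 50.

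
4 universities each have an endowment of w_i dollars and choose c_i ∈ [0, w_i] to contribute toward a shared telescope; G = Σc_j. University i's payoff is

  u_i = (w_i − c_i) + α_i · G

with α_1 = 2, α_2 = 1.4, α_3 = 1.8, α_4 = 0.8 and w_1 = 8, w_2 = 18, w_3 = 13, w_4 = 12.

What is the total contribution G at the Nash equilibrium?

39

∂u_i/∂c_i = α_i − 1, so university i contributes w_i if α_i > 1, else 0.
α_i > 1 for i ∈ {1, 2, 3}; NE contributions (8, 18, 13, 0), G = 39.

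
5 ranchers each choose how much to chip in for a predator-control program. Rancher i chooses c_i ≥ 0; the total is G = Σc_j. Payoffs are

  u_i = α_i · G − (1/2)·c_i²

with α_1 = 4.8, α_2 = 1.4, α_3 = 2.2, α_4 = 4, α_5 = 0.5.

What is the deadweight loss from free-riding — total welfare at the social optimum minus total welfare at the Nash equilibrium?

Rancher i's FOC: ∂u_i/∂c_i = α_i − c_i = 0, so c_i* = α_i.
NE contributions = (4.8, 1.4, 2.2, 4, 0.5); G = 12.9.
W^NE = (Σα)·G − ½Σα_i² = 12.9² − ½·46.09 = 143.365.
Planner sets c_i = Σα_j = 12.9 for every i, so G^SO = 5·12.9 = 64.5.
W^SO = (Σα)·G^SO − ½·5·(Σα)² = (5/2)·12.9² = 416.025.
Deadweight loss = W^SO − W^NE = 272.66.

272.66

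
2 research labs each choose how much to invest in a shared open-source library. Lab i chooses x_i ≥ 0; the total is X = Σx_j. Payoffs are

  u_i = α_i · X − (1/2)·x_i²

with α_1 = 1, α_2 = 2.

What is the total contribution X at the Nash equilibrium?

3

Lab i's FOC: ∂u_i/∂x_i = α_i − x_i = 0, so x_i* = α_i.
NE contributions = (1, 2); X = 3.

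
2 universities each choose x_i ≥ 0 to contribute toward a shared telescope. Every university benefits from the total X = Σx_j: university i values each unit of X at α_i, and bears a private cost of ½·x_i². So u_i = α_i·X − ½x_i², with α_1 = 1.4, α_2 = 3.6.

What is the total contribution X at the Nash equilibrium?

University i's FOC: ∂u_i/∂x_i = α_i − x_i = 0, so x_i* = α_i.
NE contributions = (1.4, 3.6); X = 5.

5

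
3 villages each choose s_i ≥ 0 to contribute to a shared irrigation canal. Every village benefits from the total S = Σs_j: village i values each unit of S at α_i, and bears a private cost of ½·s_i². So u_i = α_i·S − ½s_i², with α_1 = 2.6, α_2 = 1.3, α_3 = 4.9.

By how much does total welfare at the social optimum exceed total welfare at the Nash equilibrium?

Village i's FOC: ∂u_i/∂s_i = α_i − s_i = 0, so s_i* = α_i.
NE contributions = (2.6, 1.3, 4.9); S = 8.8.
W^NE = (Σα)·S − ½Σα_i² = 8.8² − ½·32.46 = 61.21.
Planner sets s_i = Σα_j = 8.8 for every i, so S^SO = 3·8.8 = 26.4.
W^SO = (Σα)·S^SO − ½·3·(Σα)² = (3/2)·8.8² = 116.16.
Deadweight loss = W^SO − W^NE = 54.95.

54.95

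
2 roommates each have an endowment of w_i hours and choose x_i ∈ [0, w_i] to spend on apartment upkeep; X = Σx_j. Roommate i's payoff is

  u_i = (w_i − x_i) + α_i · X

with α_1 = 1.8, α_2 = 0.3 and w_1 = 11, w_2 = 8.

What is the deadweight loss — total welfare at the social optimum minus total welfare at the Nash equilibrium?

8.8

∂u_i/∂x_i = α_i − 1, so roommate i contributes w_i if α_i > 1, else 0.
α_i > 1 for i ∈ {1}; NE contributions (11, 0), X = 11.
W^NE = Σw_i − X^NE + (Σα_i)·X^NE = 19 + 1.1·11 = 31.1.
Planner: ∂(Σu_j)/∂x_i = Σα_j − 1 = 1.1 > 0, so everyone contributes w_i; X^SO = 19, W^SO = 19 + 1.1·19 = 39.9.
Deadweight loss = 8.8.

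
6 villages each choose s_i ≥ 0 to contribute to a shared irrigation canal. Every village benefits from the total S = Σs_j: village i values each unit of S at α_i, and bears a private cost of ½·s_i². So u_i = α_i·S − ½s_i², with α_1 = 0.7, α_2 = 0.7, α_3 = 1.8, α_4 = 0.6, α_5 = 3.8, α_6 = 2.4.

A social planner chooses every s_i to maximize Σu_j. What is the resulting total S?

60

Planner FOC: ∂(Σu_j)/∂s_i = (Σα_j) − s_i = 0, so s_i^SO = Σα_j = 10 for every i; S^SO = 60.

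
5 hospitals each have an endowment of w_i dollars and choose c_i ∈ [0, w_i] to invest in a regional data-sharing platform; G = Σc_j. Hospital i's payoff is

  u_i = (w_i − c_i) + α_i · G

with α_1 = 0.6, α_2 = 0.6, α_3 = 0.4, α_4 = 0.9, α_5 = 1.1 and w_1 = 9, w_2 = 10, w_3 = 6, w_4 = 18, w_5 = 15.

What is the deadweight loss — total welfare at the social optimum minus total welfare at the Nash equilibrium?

111.8

∂u_i/∂c_i = α_i − 1, so hospital i contributes w_i if α_i > 1, else 0.
α_i > 1 for i ∈ {5}; NE contributions (0, 0, 0, 0, 15), G = 15.
W^NE = Σw_i − G^NE + (Σα_i)·G^NE = 58 + 2.6·15 = 97.
Planner: ∂(Σu_j)/∂c_i = Σα_j − 1 = 2.6 > 0, so everyone contributes w_i; G^SO = 58, W^SO = 58 + 2.6·58 = 208.8.
Deadweight loss = 111.8.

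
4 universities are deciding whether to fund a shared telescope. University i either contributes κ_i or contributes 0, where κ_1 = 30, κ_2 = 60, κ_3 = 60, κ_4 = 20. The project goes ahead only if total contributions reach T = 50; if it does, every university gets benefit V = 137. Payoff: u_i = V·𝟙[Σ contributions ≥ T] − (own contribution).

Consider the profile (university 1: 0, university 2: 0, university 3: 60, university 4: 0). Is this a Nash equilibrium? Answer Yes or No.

Total = 60 ≥ 50: provided.
University 1 (pledges 0, payoff 137): pledging 30 → total 90, payoff 107. No gain.
University 2 (pledges 0, payoff 137): pledging 60 → total 120, payoff 77. No gain.
University 3 (pledges 60, payoff 77): dropping to 0 → total 0, payoff 0. No gain.
University 4 (pledges 0, payoff 137): pledging 20 → total 80, payoff 117. No gain.

Yes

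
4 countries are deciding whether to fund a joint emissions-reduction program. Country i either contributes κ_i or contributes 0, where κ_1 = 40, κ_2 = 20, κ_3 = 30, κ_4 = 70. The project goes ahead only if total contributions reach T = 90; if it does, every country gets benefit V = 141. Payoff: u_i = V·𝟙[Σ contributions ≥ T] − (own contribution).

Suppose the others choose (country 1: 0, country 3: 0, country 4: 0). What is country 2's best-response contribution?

0

Others' total = 0. Even contributing 20 gives 20 < 90: no benefit either way.
Best response: 0.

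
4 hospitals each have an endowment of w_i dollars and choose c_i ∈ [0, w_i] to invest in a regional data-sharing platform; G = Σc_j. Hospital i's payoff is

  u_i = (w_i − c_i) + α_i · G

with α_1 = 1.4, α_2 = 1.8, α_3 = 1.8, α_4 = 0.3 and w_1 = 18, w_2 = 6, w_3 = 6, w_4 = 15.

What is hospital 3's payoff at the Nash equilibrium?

54

∂u_i/∂c_i = α_i − 1, so hospital i contributes w_i if α_i > 1, else 0.
α_i > 1 for i ∈ {1, 2, 3}; NE contributions (18, 6, 6, 0), G = 30.
u_3 = (6 − 6) + 1.8·30 = 54.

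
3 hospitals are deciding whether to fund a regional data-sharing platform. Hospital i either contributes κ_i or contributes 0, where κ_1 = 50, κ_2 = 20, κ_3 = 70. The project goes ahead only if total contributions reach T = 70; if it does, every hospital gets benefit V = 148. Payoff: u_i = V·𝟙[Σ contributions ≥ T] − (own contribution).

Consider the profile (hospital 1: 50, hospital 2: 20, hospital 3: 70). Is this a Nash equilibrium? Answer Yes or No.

No

Total = 140 ≥ 70: provided.
Hospital 1 (pledges 50, payoff 98): dropping to 0 → total 90, payoff 148. Profitable deviation.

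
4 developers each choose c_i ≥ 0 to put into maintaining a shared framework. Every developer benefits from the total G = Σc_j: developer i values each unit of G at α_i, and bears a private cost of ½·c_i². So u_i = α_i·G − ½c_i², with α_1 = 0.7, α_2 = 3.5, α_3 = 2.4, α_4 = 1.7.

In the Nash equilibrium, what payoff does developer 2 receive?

Developer i's FOC: ∂u_i/∂c_i = α_i − c_i = 0, so c_i* = α_i.
NE contributions = (0.7, 3.5, 2.4, 1.7); G = 8.3.
u_2 = α_2·G − ½·(c_2)² = 3.5·8.3 − ½·3.5² = 22.925.

22.925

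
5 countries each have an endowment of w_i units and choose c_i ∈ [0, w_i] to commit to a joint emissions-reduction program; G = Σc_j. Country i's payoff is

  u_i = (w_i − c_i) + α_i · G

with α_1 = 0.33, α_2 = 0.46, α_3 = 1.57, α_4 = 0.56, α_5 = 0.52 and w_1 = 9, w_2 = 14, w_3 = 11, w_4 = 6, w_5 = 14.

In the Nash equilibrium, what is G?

∂u_i/∂c_i = α_i − 1, so country i contributes w_i if α_i > 1, else 0.
α_i > 1 for i ∈ {3}; NE contributions (0, 0, 11, 0, 0), G = 11.

11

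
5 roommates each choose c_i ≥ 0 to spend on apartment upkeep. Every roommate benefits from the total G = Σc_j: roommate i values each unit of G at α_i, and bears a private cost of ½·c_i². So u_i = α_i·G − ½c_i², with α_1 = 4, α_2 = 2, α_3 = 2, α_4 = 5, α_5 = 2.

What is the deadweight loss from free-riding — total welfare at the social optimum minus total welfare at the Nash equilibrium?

Roommate i's FOC: ∂u_i/∂c_i = α_i − c_i = 0, so c_i* = α_i.
NE contributions = (4, 2, 2, 5, 2); G = 15.
W^NE = (Σα)·G − ½Σα_i² = 15² − ½·53 = 198.5.
Planner sets c_i = Σα_j = 15 for every i, so G^SO = 5·15 = 75.
W^SO = (Σα)·G^SO − ½·5·(Σα)² = (5/2)·15² = 562.5.
Deadweight loss = W^SO − W^NE = 364.

364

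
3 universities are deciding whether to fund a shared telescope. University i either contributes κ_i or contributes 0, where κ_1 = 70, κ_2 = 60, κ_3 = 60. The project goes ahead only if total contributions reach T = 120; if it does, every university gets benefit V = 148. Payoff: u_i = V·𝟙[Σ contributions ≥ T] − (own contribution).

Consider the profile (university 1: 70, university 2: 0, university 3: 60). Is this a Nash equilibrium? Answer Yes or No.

Total = 130 ≥ 120: provided.
University 1 (pledges 70, payoff 78): dropping to 0 → total 60, payoff 0. No gain.
University 2 (pledges 0, payoff 148): pledging 60 → total 190, payoff 88. No gain.
University 3 (pledges 60, payoff 88): dropping to 0 → total 70, payoff 0. No gain.

Yes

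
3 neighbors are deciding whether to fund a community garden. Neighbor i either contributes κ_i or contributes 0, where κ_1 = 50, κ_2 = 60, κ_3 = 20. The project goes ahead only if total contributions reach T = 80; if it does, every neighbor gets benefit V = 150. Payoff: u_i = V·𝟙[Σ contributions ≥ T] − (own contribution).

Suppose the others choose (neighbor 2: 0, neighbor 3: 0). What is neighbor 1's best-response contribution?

0

Others' total = 0. Even contributing 50 gives 50 < 80: no benefit either way.
Best response: 0.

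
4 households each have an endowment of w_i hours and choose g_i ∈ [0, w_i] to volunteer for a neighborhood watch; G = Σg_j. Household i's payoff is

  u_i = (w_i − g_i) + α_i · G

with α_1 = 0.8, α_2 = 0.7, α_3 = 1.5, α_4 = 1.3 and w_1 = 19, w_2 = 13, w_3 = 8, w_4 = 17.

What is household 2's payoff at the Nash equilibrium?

30.5

∂u_i/∂g_i = α_i − 1, so household i contributes w_i if α_i > 1, else 0.
α_i > 1 for i ∈ {3, 4}; NE contributions (0, 0, 8, 17), G = 25.
u_2 = (13 − 0) + 0.7·25 = 30.5.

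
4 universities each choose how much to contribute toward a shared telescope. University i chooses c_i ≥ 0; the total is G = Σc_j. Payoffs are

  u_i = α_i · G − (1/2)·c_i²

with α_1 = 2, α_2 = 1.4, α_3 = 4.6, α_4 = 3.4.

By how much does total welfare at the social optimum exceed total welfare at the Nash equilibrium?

149.3

University i's FOC: ∂u_i/∂c_i = α_i − c_i = 0, so c_i* = α_i.
NE contributions = (2, 1.4, 4.6, 3.4); G = 11.4.
W^NE = (Σα)·G − ½Σα_i² = 11.4² − ½·38.68 = 110.62.
Planner sets c_i = Σα_j = 11.4 for every i, so G^SO = 4·11.4 = 45.6.
W^SO = (Σα)·G^SO − ½·4·(Σα)² = (4/2)·11.4² = 259.92.
Deadweight loss = W^SO − W^NE = 149.3.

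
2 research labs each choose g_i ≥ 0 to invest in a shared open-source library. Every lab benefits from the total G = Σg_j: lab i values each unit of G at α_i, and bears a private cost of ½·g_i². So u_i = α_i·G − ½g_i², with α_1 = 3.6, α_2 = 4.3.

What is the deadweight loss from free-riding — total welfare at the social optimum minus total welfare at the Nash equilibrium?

Lab i's FOC: ∂u_i/∂g_i = α_i − g_i = 0, so g_i* = α_i.
NE contributions = (3.6, 4.3); G = 7.9.
W^NE = (Σα)·G − ½Σα_i² = 7.9² − ½·31.45 = 46.685.
Planner sets g_i = Σα_j = 7.9 for every i, so G^SO = 2·7.9 = 15.8.
W^SO = (Σα)·G^SO − ½·2·(Σα)² = (2/2)·7.9² = 62.41.
Deadweight loss = W^SO − W^NE = 15.725.

15.725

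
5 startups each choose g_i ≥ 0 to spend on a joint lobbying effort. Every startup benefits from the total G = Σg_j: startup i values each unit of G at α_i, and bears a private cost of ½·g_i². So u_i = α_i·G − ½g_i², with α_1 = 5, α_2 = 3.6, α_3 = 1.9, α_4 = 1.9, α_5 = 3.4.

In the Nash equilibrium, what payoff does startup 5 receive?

47.94

Startup i's FOC: ∂u_i/∂g_i = α_i − g_i = 0, so g_i* = α_i.
NE contributions = (5, 3.6, 1.9, 1.9, 3.4); G = 15.8.
u_5 = α_5·G − ½·(g_5)² = 3.4·15.8 − ½·3.4² = 47.94.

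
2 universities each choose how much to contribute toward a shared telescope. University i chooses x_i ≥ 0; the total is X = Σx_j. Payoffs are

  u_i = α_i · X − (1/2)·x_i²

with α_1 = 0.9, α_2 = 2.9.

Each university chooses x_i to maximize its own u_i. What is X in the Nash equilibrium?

University i's FOC: ∂u_i/∂x_i = α_i − x_i = 0, so x_i* = α_i.
NE contributions = (0.9, 2.9); X = 3.8.

3.8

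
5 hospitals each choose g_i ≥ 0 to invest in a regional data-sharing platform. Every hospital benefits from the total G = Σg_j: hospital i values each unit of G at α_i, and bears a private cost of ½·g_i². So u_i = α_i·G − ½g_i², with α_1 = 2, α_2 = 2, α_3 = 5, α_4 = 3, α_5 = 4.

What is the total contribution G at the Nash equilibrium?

16

Hospital i's FOC: ∂u_i/∂g_i = α_i − g_i = 0, so g_i* = α_i.
NE contributions = (2, 2, 5, 3, 4); G = 16.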